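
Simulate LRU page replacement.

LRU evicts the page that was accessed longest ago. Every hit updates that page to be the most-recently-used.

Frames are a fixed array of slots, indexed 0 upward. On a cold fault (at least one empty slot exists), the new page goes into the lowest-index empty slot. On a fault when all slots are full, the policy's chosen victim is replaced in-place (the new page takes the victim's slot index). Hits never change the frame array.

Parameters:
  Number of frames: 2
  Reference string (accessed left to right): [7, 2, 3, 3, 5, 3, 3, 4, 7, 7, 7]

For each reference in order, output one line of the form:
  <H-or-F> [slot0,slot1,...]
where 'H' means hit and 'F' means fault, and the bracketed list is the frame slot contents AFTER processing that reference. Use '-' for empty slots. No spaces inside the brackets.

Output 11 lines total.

F [7,-]
F [7,2]
F [3,2]
H [3,2]
F [3,5]
H [3,5]
H [3,5]
F [3,4]
F [7,4]
H [7,4]
H [7,4]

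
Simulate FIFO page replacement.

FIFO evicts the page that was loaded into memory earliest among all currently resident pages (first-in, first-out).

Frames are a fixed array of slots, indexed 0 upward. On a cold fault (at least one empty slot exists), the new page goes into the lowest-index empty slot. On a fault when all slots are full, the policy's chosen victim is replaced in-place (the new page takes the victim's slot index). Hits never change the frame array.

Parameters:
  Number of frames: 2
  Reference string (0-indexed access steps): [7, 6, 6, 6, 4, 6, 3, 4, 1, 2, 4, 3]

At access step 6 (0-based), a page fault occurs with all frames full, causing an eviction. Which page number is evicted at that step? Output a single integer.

Answer: 6

Derivation:
Step 0: ref 7 -> FAULT, frames=[7,-]
Step 1: ref 6 -> FAULT, frames=[7,6]
Step 2: ref 6 -> HIT, frames=[7,6]
Step 3: ref 6 -> HIT, frames=[7,6]
Step 4: ref 4 -> FAULT, evict 7, frames=[4,6]
Step 5: ref 6 -> HIT, frames=[4,6]
Step 6: ref 3 -> FAULT, evict 6, frames=[4,3]
At step 6: evicted page 6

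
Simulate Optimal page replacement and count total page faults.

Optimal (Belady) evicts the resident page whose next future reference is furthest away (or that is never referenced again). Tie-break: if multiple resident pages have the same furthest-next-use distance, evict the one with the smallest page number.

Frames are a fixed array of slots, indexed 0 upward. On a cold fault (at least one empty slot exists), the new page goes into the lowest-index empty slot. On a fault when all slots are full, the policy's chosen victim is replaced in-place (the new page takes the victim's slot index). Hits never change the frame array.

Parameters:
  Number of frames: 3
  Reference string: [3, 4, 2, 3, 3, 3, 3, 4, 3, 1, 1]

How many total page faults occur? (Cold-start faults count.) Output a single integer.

Step 0: ref 3 → FAULT, frames=[3,-,-]
Step 1: ref 4 → FAULT, frames=[3,4,-]
Step 2: ref 2 → FAULT, frames=[3,4,2]
Step 3: ref 3 → HIT, frames=[3,4,2]
Step 4: ref 3 → HIT, frames=[3,4,2]
Step 5: ref 3 → HIT, frames=[3,4,2]
Step 6: ref 3 → HIT, frames=[3,4,2]
Step 7: ref 4 → HIT, frames=[3,4,2]
Step 8: ref 3 → HIT, frames=[3,4,2]
Step 9: ref 1 → FAULT (evict 2), frames=[3,4,1]
Step 10: ref 1 → HIT, frames=[3,4,1]
Total faults: 4

Answer: 4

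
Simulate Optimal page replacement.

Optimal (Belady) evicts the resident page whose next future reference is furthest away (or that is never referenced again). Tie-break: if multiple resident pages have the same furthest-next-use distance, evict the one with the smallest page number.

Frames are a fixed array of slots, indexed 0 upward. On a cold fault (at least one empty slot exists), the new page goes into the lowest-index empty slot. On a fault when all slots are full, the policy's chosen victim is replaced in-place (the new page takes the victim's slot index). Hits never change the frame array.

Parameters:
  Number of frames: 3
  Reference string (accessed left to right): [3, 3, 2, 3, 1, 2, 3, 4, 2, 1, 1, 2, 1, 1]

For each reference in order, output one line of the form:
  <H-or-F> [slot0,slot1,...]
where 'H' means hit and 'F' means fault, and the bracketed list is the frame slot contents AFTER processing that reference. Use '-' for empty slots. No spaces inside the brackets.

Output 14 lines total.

F [3,-,-]
H [3,-,-]
F [3,2,-]
H [3,2,-]
F [3,2,1]
H [3,2,1]
H [3,2,1]
F [4,2,1]
H [4,2,1]
H [4,2,1]
H [4,2,1]
H [4,2,1]
H [4,2,1]
H [4,2,1]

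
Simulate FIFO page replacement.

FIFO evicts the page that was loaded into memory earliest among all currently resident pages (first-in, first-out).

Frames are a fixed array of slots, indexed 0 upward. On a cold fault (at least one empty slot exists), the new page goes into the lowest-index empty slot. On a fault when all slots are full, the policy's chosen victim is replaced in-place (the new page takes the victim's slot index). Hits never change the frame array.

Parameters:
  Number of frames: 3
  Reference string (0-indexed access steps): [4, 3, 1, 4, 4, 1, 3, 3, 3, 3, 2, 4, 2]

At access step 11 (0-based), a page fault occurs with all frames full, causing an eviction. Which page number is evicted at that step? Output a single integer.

Answer: 3

Derivation:
Step 0: ref 4 -> FAULT, frames=[4,-,-]
Step 1: ref 3 -> FAULT, frames=[4,3,-]
Step 2: ref 1 -> FAULT, frames=[4,3,1]
Step 3: ref 4 -> HIT, frames=[4,3,1]
Step 4: ref 4 -> HIT, frames=[4,3,1]
Step 5: ref 1 -> HIT, frames=[4,3,1]
Step 6: ref 3 -> HIT, frames=[4,3,1]
Step 7: ref 3 -> HIT, frames=[4,3,1]
Step 8: ref 3 -> HIT, frames=[4,3,1]
Step 9: ref 3 -> HIT, frames=[4,3,1]
Step 10: ref 2 -> FAULT, evict 4, frames=[2,3,1]
Step 11: ref 4 -> FAULT, evict 3, frames=[2,4,1]
At step 11: evicted page 3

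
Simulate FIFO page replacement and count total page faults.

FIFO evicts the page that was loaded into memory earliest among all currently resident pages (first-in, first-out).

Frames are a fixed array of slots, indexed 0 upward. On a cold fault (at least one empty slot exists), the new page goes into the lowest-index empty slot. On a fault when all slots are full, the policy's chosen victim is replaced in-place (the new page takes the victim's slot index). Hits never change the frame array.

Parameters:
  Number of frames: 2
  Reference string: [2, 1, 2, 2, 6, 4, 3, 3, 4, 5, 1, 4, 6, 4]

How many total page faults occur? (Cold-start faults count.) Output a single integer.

Answer: 9

Derivation:
Step 0: ref 2 → FAULT, frames=[2,-]
Step 1: ref 1 → FAULT, frames=[2,1]
Step 2: ref 2 → HIT, frames=[2,1]
Step 3: ref 2 → HIT, frames=[2,1]
Step 4: ref 6 → FAULT (evict 2), frames=[6,1]
Step 5: ref 4 → FAULT (evict 1), frames=[6,4]
Step 6: ref 3 → FAULT (evict 6), frames=[3,4]
Step 7: ref 3 → HIT, frames=[3,4]
Step 8: ref 4 → HIT, frames=[3,4]
Step 9: ref 5 → FAULT (evict 4), frames=[3,5]
Step 10: ref 1 → FAULT (evict 3), frames=[1,5]
Step 11: ref 4 → FAULT (evict 5), frames=[1,4]
Step 12: ref 6 → FAULT (evict 1), frames=[6,4]
Step 13: ref 4 → HIT, frames=[6,4]
Total faults: 9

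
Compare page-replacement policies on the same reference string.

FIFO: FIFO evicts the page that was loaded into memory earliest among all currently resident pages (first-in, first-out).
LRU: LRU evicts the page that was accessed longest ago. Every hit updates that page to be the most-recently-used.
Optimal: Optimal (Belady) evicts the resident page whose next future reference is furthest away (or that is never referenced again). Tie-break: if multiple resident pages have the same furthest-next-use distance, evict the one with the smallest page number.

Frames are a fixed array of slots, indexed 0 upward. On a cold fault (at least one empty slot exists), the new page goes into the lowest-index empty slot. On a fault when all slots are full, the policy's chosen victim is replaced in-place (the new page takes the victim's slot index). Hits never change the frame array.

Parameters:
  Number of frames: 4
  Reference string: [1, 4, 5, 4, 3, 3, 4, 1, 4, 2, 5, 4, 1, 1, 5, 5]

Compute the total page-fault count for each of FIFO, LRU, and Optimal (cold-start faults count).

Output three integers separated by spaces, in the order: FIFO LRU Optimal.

--- FIFO ---
  step 0: ref 1 -> FAULT, frames=[1,-,-,-] (faults so far: 1)
  step 1: ref 4 -> FAULT, frames=[1,4,-,-] (faults so far: 2)
  step 2: ref 5 -> FAULT, frames=[1,4,5,-] (faults so far: 3)
  step 3: ref 4 -> HIT, frames=[1,4,5,-] (faults so far: 3)
  step 4: ref 3 -> FAULT, frames=[1,4,5,3] (faults so far: 4)
  step 5: ref 3 -> HIT, frames=[1,4,5,3] (faults so far: 4)
  step 6: ref 4 -> HIT, frames=[1,4,5,3] (faults so far: 4)
  step 7: ref 1 -> HIT, frames=[1,4,5,3] (faults so far: 4)
  step 8: ref 4 -> HIT, frames=[1,4,5,3] (faults so far: 4)
  step 9: ref 2 -> FAULT, evict 1, frames=[2,4,5,3] (faults so far: 5)
  step 10: ref 5 -> HIT, frames=[2,4,5,3] (faults so far: 5)
  step 11: ref 4 -> HIT, frames=[2,4,5,3] (faults so far: 5)
  step 12: ref 1 -> FAULT, evict 4, frames=[2,1,5,3] (faults so far: 6)
  step 13: ref 1 -> HIT, frames=[2,1,5,3] (faults so far: 6)
  step 14: ref 5 -> HIT, frames=[2,1,5,3] (faults so far: 6)
  step 15: ref 5 -> HIT, frames=[2,1,5,3] (faults so far: 6)
  FIFO total faults: 6
--- LRU ---
  step 0: ref 1 -> FAULT, frames=[1,-,-,-] (faults so far: 1)
  step 1: ref 4 -> FAULT, frames=[1,4,-,-] (faults so far: 2)
  step 2: ref 5 -> FAULT, frames=[1,4,5,-] (faults so far: 3)
  step 3: ref 4 -> HIT, frames=[1,4,5,-] (faults so far: 3)
  step 4: ref 3 -> FAULT, frames=[1,4,5,3] (faults so far: 4)
  step 5: ref 3 -> HIT, frames=[1,4,5,3] (faults so far: 4)
  step 6: ref 4 -> HIT, frames=[1,4,5,3] (faults so far: 4)
  step 7: ref 1 -> HIT, frames=[1,4,5,3] (faults so far: 4)
  step 8: ref 4 -> HIT, frames=[1,4,5,3] (faults so far: 4)
  step 9: ref 2 -> FAULT, evict 5, frames=[1,4,2,3] (faults so far: 5)
  step 10: ref 5 -> FAULT, evict 3, frames=[1,4,2,5] (faults so far: 6)
  step 11: ref 4 -> HIT, frames=[1,4,2,5] (faults so far: 6)
  step 12: ref 1 -> HIT, frames=[1,4,2,5] (faults so far: 6)
  step 13: ref 1 -> HIT, frames=[1,4,2,5] (faults so far: 6)
  step 14: ref 5 -> HIT, frames=[1,4,2,5] (faults so far: 6)
  step 15: ref 5 -> HIT, frames=[1,4,2,5] (faults so far: 6)
  LRU total faults: 6
--- Optimal ---
  step 0: ref 1 -> FAULT, frames=[1,-,-,-] (faults so far: 1)
  step 1: ref 4 -> FAULT, frames=[1,4,-,-] (faults so far: 2)
  step 2: ref 5 -> FAULT, frames=[1,4,5,-] (faults so far: 3)
  step 3: ref 4 -> HIT, frames=[1,4,5,-] (faults so far: 3)
  step 4: ref 3 -> FAULT, frames=[1,4,5,3] (faults so far: 4)
  step 5: ref 3 -> HIT, frames=[1,4,5,3] (faults so far: 4)
  step 6: ref 4 -> HIT, frames=[1,4,5,3] (faults so far: 4)
  step 7: ref 1 -> HIT, frames=[1,4,5,3] (faults so far: 4)
  step 8: ref 4 -> HIT, frames=[1,4,5,3] (faults so far: 4)
  step 9: ref 2 -> FAULT, evict 3, frames=[1,4,5,2] (faults so far: 5)
  step 10: ref 5 -> HIT, frames=[1,4,5,2] (faults so far: 5)
  step 11: ref 4 -> HIT, frames=[1,4,5,2] (faults so far: 5)
  step 12: ref 1 -> HIT, frames=[1,4,5,2] (faults so far: 5)
  step 13: ref 1 -> HIT, frames=[1,4,5,2] (faults so far: 5)
  step 14: ref 5 -> HIT, frames=[1,4,5,2] (faults so far: 5)
  step 15: ref 5 -> HIT, frames=[1,4,5,2] (faults so far: 5)
  Optimal total faults: 5

Answer: 6 6 5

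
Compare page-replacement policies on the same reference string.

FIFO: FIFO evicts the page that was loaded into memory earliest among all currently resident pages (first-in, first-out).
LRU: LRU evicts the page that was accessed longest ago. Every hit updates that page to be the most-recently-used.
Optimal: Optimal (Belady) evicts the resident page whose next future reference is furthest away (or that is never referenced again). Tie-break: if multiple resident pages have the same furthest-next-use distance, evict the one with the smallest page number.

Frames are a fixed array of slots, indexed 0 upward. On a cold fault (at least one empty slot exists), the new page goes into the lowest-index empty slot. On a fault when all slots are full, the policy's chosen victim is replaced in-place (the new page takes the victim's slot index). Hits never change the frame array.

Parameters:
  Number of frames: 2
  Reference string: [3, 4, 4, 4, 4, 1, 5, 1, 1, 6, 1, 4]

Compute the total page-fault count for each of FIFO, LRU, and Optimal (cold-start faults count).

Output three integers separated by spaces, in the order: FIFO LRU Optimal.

--- FIFO ---
  step 0: ref 3 -> FAULT, frames=[3,-] (faults so far: 1)
  step 1: ref 4 -> FAULT, frames=[3,4] (faults so far: 2)
  step 2: ref 4 -> HIT, frames=[3,4] (faults so far: 2)
  step 3: ref 4 -> HIT, frames=[3,4] (faults so far: 2)
  step 4: ref 4 -> HIT, frames=[3,4] (faults so far: 2)
  step 5: ref 1 -> FAULT, evict 3, frames=[1,4] (faults so far: 3)
  step 6: ref 5 -> FAULT, evict 4, frames=[1,5] (faults so far: 4)
  step 7: ref 1 -> HIT, frames=[1,5] (faults so far: 4)
  step 8: ref 1 -> HIT, frames=[1,5] (faults so far: 4)
  step 9: ref 6 -> FAULT, evict 1, frames=[6,5] (faults so far: 5)
  step 10: ref 1 -> FAULT, evict 5, frames=[6,1] (faults so far: 6)
  step 11: ref 4 -> FAULT, evict 6, frames=[4,1] (faults so far: 7)
  FIFO total faults: 7
--- LRU ---
  step 0: ref 3 -> FAULT, frames=[3,-] (faults so far: 1)
  step 1: ref 4 -> FAULT, frames=[3,4] (faults so far: 2)
  step 2: ref 4 -> HIT, frames=[3,4] (faults so far: 2)
  step 3: ref 4 -> HIT, frames=[3,4] (faults so far: 2)
  step 4: ref 4 -> HIT, frames=[3,4] (faults so far: 2)
  step 5: ref 1 -> FAULT, evict 3, frames=[1,4] (faults so far: 3)
  step 6: ref 5 -> FAULT, evict 4, frames=[1,5] (faults so far: 4)
  step 7: ref 1 -> HIT, frames=[1,5] (faults so far: 4)
  step 8: ref 1 -> HIT, frames=[1,5] (faults so far: 4)
  step 9: ref 6 -> FAULT, evict 5, frames=[1,6] (faults so far: 5)
  step 10: ref 1 -> HIT, frames=[1,6] (faults so far: 5)
  step 11: ref 4 -> FAULT, evict 6, frames=[1,4] (faults so far: 6)
  LRU total faults: 6
--- Optimal ---
  step 0: ref 3 -> FAULT, frames=[3,-] (faults so far: 1)
  step 1: ref 4 -> FAULT, frames=[3,4] (faults so far: 2)
  step 2: ref 4 -> HIT, frames=[3,4] (faults so far: 2)
  step 3: ref 4 -> HIT, frames=[3,4] (faults so far: 2)
  step 4: ref 4 -> HIT, frames=[3,4] (faults so far: 2)
  step 5: ref 1 -> FAULT, evict 3, frames=[1,4] (faults so far: 3)
  step 6: ref 5 -> FAULT, evict 4, frames=[1,5] (faults so far: 4)
  step 7: ref 1 -> HIT, frames=[1,5] (faults so far: 4)
  step 8: ref 1 -> HIT, frames=[1,5] (faults so far: 4)
  step 9: ref 6 -> FAULT, evict 5, frames=[1,6] (faults so far: 5)
  step 10: ref 1 -> HIT, frames=[1,6] (faults so far: 5)
  step 11: ref 4 -> FAULT, evict 1, frames=[4,6] (faults so far: 6)
  Optimal total faults: 6

Answer: 7 6 6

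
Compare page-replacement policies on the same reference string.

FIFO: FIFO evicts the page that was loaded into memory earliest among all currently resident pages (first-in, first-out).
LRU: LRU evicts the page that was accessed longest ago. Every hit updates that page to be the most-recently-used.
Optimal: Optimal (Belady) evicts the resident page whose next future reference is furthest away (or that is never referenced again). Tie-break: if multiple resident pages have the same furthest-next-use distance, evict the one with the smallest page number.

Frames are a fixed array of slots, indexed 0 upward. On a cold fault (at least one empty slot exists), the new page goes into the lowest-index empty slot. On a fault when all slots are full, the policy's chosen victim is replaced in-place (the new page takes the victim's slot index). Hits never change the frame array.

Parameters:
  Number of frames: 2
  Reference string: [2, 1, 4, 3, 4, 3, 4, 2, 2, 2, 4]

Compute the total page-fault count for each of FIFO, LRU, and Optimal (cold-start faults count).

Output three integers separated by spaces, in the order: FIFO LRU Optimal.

Answer: 6 5 5

Derivation:
--- FIFO ---
  step 0: ref 2 -> FAULT, frames=[2,-] (faults so far: 1)
  step 1: ref 1 -> FAULT, frames=[2,1] (faults so far: 2)
  step 2: ref 4 -> FAULT, evict 2, frames=[4,1] (faults so far: 3)
  step 3: ref 3 -> FAULT, evict 1, frames=[4,3] (faults so far: 4)
  step 4: ref 4 -> HIT, frames=[4,3] (faults so far: 4)
  step 5: ref 3 -> HIT, frames=[4,3] (faults so far: 4)
  step 6: ref 4 -> HIT, frames=[4,3] (faults so far: 4)
  step 7: ref 2 -> FAULT, evict 4, frames=[2,3] (faults so far: 5)
  step 8: ref 2 -> HIT, frames=[2,3] (faults so far: 5)
  step 9: ref 2 -> HIT, frames=[2,3] (faults so far: 5)
  step 10: ref 4 -> FAULT, evict 3, frames=[2,4] (faults so far: 6)
  FIFO total faults: 6
--- LRU ---
  step 0: ref 2 -> FAULT, frames=[2,-] (faults so far: 1)
  step 1: ref 1 -> FAULT, frames=[2,1] (faults so far: 2)
  step 2: ref 4 -> FAULT, evict 2, frames=[4,1] (faults so far: 3)
  step 3: ref 3 -> FAULT, evict 1, frames=[4,3] (faults so far: 4)
  step 4: ref 4 -> HIT, frames=[4,3] (faults so far: 4)
  step 5: ref 3 -> HIT, frames=[4,3] (faults so far: 4)
  step 6: ref 4 -> HIT, frames=[4,3] (faults so far: 4)
  step 7: ref 2 -> FAULT, evict 3, frames=[4,2] (faults so far: 5)
  step 8: ref 2 -> HIT, frames=[4,2] (faults so far: 5)
  step 9: ref 2 -> HIT, frames=[4,2] (faults so far: 5)
  step 10: ref 4 -> HIT, frames=[4,2] (faults so far: 5)
  LRU total faults: 5
--- Optimal ---
  step 0: ref 2 -> FAULT, frames=[2,-] (faults so far: 1)
  step 1: ref 1 -> FAULT, frames=[2,1] (faults so far: 2)
  step 2: ref 4 -> FAULT, evict 1, frames=[2,4] (faults so far: 3)
  step 3: ref 3 -> FAULT, evict 2, frames=[3,4] (faults so far: 4)
  step 4: ref 4 -> HIT, frames=[3,4] (faults so far: 4)
  step 5: ref 3 -> HIT, frames=[3,4] (faults so far: 4)
  step 6: ref 4 -> HIT, frames=[3,4] (faults so far: 4)
  step 7: ref 2 -> FAULT, evict 3, frames=[2,4] (faults so far: 5)
  step 8: ref 2 -> HIT, frames=[2,4] (faults so far: 5)
  step 9: ref 2 -> HIT, frames=[2,4] (faults so far: 5)
  step 10: ref 4 -> HIT, frames=[2,4] (faults so far: 5)
  Optimal total faults: 5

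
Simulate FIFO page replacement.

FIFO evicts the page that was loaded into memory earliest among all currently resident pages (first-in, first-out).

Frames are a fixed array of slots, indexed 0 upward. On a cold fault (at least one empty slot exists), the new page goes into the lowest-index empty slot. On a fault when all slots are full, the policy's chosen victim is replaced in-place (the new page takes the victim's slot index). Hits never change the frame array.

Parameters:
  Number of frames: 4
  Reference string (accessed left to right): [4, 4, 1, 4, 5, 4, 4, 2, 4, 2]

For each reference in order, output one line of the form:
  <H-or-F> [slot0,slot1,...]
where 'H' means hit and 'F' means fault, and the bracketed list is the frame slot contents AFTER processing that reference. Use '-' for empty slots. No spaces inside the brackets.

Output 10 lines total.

F [4,-,-,-]
H [4,-,-,-]
F [4,1,-,-]
H [4,1,-,-]
F [4,1,5,-]
H [4,1,5,-]
H [4,1,5,-]
F [4,1,5,2]
H [4,1,5,2]
H [4,1,5,2]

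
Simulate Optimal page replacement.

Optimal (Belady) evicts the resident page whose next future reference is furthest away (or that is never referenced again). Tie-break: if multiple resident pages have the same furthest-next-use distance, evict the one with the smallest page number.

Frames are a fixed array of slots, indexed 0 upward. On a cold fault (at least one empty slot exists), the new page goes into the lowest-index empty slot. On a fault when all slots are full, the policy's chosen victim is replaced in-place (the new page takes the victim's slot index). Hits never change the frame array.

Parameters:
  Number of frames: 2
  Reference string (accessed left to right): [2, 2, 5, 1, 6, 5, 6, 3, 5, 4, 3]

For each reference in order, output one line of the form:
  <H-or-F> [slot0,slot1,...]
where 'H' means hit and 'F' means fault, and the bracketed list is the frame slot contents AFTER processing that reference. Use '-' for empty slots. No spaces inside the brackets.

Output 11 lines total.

F [2,-]
H [2,-]
F [2,5]
F [1,5]
F [6,5]
H [6,5]
H [6,5]
F [3,5]
H [3,5]
F [3,4]
H [3,4]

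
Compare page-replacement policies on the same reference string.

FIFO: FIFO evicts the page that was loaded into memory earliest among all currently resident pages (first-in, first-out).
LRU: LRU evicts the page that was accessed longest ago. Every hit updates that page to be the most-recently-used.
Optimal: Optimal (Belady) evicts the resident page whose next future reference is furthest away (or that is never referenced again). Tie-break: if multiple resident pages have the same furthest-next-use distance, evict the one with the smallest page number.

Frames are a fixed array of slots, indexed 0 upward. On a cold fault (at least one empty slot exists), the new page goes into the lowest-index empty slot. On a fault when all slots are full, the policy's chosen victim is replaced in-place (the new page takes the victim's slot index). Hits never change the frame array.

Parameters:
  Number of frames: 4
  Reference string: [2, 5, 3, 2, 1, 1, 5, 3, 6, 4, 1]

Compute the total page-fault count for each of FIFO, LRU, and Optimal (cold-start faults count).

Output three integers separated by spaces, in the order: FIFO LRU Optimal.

Answer: 6 7 6

Derivation:
--- FIFO ---
  step 0: ref 2 -> FAULT, frames=[2,-,-,-] (faults so far: 1)
  step 1: ref 5 -> FAULT, frames=[2,5,-,-] (faults so far: 2)
  step 2: ref 3 -> FAULT, frames=[2,5,3,-] (faults so far: 3)
  step 3: ref 2 -> HIT, frames=[2,5,3,-] (faults so far: 3)
  step 4: ref 1 -> FAULT, frames=[2,5,3,1] (faults so far: 4)
  step 5: ref 1 -> HIT, frames=[2,5,3,1] (faults so far: 4)
  step 6: ref 5 -> HIT, frames=[2,5,3,1] (faults so far: 4)
  step 7: ref 3 -> HIT, frames=[2,5,3,1] (faults so far: 4)
  step 8: ref 6 -> FAULT, evict 2, frames=[6,5,3,1] (faults so far: 5)
  step 9: ref 4 -> FAULT, evict 5, frames=[6,4,3,1] (faults so far: 6)
  step 10: ref 1 -> HIT, frames=[6,4,3,1] (faults so far: 6)
  FIFO total faults: 6
--- LRU ---
  step 0: ref 2 -> FAULT, frames=[2,-,-,-] (faults so far: 1)
  step 1: ref 5 -> FAULT, frames=[2,5,-,-] (faults so far: 2)
  step 2: ref 3 -> FAULT, frames=[2,5,3,-] (faults so far: 3)
  step 3: ref 2 -> HIT, frames=[2,5,3,-] (faults so far: 3)
  step 4: ref 1 -> FAULT, frames=[2,5,3,1] (faults so far: 4)
  step 5: ref 1 -> HIT, frames=[2,5,3,1] (faults so far: 4)
  step 6: ref 5 -> HIT, frames=[2,5,3,1] (faults so far: 4)
  step 7: ref 3 -> HIT, frames=[2,5,3,1] (faults so far: 4)
  step 8: ref 6 -> FAULT, evict 2, frames=[6,5,3,1] (faults so far: 5)
  step 9: ref 4 -> FAULT, evict 1, frames=[6,5,3,4] (faults so far: 6)
  step 10: ref 1 -> FAULT, evict 5, frames=[6,1,3,4] (faults so far: 7)
  LRU total faults: 7
--- Optimal ---
  step 0: ref 2 -> FAULT, frames=[2,-,-,-] (faults so far: 1)
  step 1: ref 5 -> FAULT, frames=[2,5,-,-] (faults so far: 2)
  step 2: ref 3 -> FAULT, frames=[2,5,3,-] (faults so far: 3)
  step 3: ref 2 -> HIT, frames=[2,5,3,-] (faults so far: 3)
  step 4: ref 1 -> FAULT, frames=[2,5,3,1] (faults so far: 4)
  step 5: ref 1 -> HIT, frames=[2,5,3,1] (faults so far: 4)
  step 6: ref 5 -> HIT, frames=[2,5,3,1] (faults so far: 4)
  step 7: ref 3 -> HIT, frames=[2,5,3,1] (faults so far: 4)
  step 8: ref 6 -> FAULT, evict 2, frames=[6,5,3,1] (faults so far: 5)
  step 9: ref 4 -> FAULT, evict 3, frames=[6,5,4,1] (faults so far: 6)
  step 10: ref 1 -> HIT, frames=[6,5,4,1] (faults so far: 6)
  Optimal total faults: 6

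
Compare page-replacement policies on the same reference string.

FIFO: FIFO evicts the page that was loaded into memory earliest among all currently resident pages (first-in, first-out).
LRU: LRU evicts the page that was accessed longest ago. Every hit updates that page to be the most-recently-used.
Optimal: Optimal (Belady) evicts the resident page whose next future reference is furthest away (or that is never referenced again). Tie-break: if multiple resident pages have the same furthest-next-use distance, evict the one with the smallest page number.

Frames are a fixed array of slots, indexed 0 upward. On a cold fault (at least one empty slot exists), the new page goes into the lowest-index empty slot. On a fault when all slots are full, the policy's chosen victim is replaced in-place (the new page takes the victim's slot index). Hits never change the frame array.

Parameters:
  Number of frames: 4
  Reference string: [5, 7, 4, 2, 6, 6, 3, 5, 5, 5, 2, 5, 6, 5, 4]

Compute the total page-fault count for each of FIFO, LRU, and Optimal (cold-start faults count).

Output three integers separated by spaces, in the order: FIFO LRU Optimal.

--- FIFO ---
  step 0: ref 5 -> FAULT, frames=[5,-,-,-] (faults so far: 1)
  step 1: ref 7 -> FAULT, frames=[5,7,-,-] (faults so far: 2)
  step 2: ref 4 -> FAULT, frames=[5,7,4,-] (faults so far: 3)
  step 3: ref 2 -> FAULT, frames=[5,7,4,2] (faults so far: 4)
  step 4: ref 6 -> FAULT, evict 5, frames=[6,7,4,2] (faults so far: 5)
  step 5: ref 6 -> HIT, frames=[6,7,4,2] (faults so far: 5)
  step 6: ref 3 -> FAULT, evict 7, frames=[6,3,4,2] (faults so far: 6)
  step 7: ref 5 -> FAULT, evict 4, frames=[6,3,5,2] (faults so far: 7)
  step 8: ref 5 -> HIT, frames=[6,3,5,2] (faults so far: 7)
  step 9: ref 5 -> HIT, frames=[6,3,5,2] (faults so far: 7)
  step 10: ref 2 -> HIT, frames=[6,3,5,2] (faults so far: 7)
  step 11: ref 5 -> HIT, frames=[6,3,5,2] (faults so far: 7)
  step 12: ref 6 -> HIT, frames=[6,3,5,2] (faults so far: 7)
  step 13: ref 5 -> HIT, frames=[6,3,5,2] (faults so far: 7)
  step 14: ref 4 -> FAULT, evict 2, frames=[6,3,5,4] (faults so far: 8)
  FIFO total faults: 8
--- LRU ---
  step 0: ref 5 -> FAULT, frames=[5,-,-,-] (faults so far: 1)
  step 1: ref 7 -> FAULT, frames=[5,7,-,-] (faults so far: 2)
  step 2: ref 4 -> FAULT, frames=[5,7,4,-] (faults so far: 3)
  step 3: ref 2 -> FAULT, frames=[5,7,4,2] (faults so far: 4)
  step 4: ref 6 -> FAULT, evict 5, frames=[6,7,4,2] (faults so far: 5)
  step 5: ref 6 -> HIT, frames=[6,7,4,2] (faults so far: 5)
  step 6: ref 3 -> FAULT, evict 7, frames=[6,3,4,2] (faults so far: 6)
  step 7: ref 5 -> FAULT, evict 4, frames=[6,3,5,2] (faults so far: 7)
  step 8: ref 5 -> HIT, frames=[6,3,5,2] (faults so far: 7)
  step 9: ref 5 -> HIT, frames=[6,3,5,2] (faults so far: 7)
  step 10: ref 2 -> HIT, frames=[6,3,5,2] (faults so far: 7)
  step 11: ref 5 -> HIT, frames=[6,3,5,2] (faults so far: 7)
  step 12: ref 6 -> HIT, frames=[6,3,5,2] (faults so far: 7)
  step 13: ref 5 -> HIT, frames=[6,3,5,2] (faults so far: 7)
  step 14: ref 4 -> FAULT, evict 3, frames=[6,4,5,2] (faults so far: 8)
  LRU total faults: 8
--- Optimal ---
  step 0: ref 5 -> FAULT, frames=[5,-,-,-] (faults so far: 1)
  step 1: ref 7 -> FAULT, frames=[5,7,-,-] (faults so far: 2)
  step 2: ref 4 -> FAULT, frames=[5,7,4,-] (faults so far: 3)
  step 3: ref 2 -> FAULT, frames=[5,7,4,2] (faults so far: 4)
  step 4: ref 6 -> FAULT, evict 7, frames=[5,6,4,2] (faults so far: 5)
  step 5: ref 6 -> HIT, frames=[5,6,4,2] (faults so far: 5)
  step 6: ref 3 -> FAULT, evict 4, frames=[5,6,3,2] (faults so far: 6)
  step 7: ref 5 -> HIT, frames=[5,6,3,2] (faults so far: 6)
  step 8: ref 5 -> HIT, frames=[5,6,3,2] (faults so far: 6)
  step 9: ref 5 -> HIT, frames=[5,6,3,2] (faults so far: 6)
  step 10: ref 2 -> HIT, frames=[5,6,3,2] (faults so far: 6)
  step 11: ref 5 -> HIT, frames=[5,6,3,2] (faults so far: 6)
  step 12: ref 6 -> HIT, frames=[5,6,3,2] (faults so far: 6)
  step 13: ref 5 -> HIT, frames=[5,6,3,2] (faults so far: 6)
  step 14: ref 4 -> FAULT, evict 2, frames=[5,6,3,4] (faults so far: 7)
  Optimal total faults: 7

Answer: 8 8 7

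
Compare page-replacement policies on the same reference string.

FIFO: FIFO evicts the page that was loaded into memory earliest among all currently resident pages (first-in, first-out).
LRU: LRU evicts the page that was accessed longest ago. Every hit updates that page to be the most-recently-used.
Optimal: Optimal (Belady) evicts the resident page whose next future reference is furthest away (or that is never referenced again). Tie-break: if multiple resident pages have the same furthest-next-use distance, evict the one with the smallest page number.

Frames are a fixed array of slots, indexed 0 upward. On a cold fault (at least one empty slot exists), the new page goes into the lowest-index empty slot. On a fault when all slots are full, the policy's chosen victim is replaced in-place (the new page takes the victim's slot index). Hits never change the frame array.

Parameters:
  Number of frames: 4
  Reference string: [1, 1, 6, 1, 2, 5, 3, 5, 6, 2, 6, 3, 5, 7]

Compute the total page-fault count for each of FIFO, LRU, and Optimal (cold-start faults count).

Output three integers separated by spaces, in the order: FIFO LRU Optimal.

Answer: 6 7 6

Derivation:
--- FIFO ---
  step 0: ref 1 -> FAULT, frames=[1,-,-,-] (faults so far: 1)
  step 1: ref 1 -> HIT, frames=[1,-,-,-] (faults so far: 1)
  step 2: ref 6 -> FAULT, frames=[1,6,-,-] (faults so far: 2)
  step 3: ref 1 -> HIT, frames=[1,6,-,-] (faults so far: 2)
  step 4: ref 2 -> FAULT, frames=[1,6,2,-] (faults so far: 3)
  step 5: ref 5 -> FAULT, frames=[1,6,2,5] (faults so far: 4)
  step 6: ref 3 -> FAULT, evict 1, frames=[3,6,2,5] (faults so far: 5)
  step 7: ref 5 -> HIT, frames=[3,6,2,5] (faults so far: 5)
  step 8: ref 6 -> HIT, frames=[3,6,2,5] (faults so far: 5)
  step 9: ref 2 -> HIT, frames=[3,6,2,5] (faults so far: 5)
  step 10: ref 6 -> HIT, frames=[3,6,2,5] (faults so far: 5)
  step 11: ref 3 -> HIT, frames=[3,6,2,5] (faults so far: 5)
  step 12: ref 5 -> HIT, frames=[3,6,2,5] (faults so far: 5)
  step 13: ref 7 -> FAULT, evict 6, frames=[3,7,2,5] (faults so far: 6)
  FIFO total faults: 6
--- LRU ---
  step 0: ref 1 -> FAULT, frames=[1,-,-,-] (faults so far: 1)
  step 1: ref 1 -> HIT, frames=[1,-,-,-] (faults so far: 1)
  step 2: ref 6 -> FAULT, frames=[1,6,-,-] (faults so far: 2)
  step 3: ref 1 -> HIT, frames=[1,6,-,-] (faults so far: 2)
  step 4: ref 2 -> FAULT, frames=[1,6,2,-] (faults so far: 3)
  step 5: ref 5 -> FAULT, frames=[1,6,2,5] (faults so far: 4)
  step 6: ref 3 -> FAULT, evict 6, frames=[1,3,2,5] (faults so far: 5)
  step 7: ref 5 -> HIT, frames=[1,3,2,5] (faults so far: 5)
  step 8: ref 6 -> FAULT, evict 1, frames=[6,3,2,5] (faults so far: 6)
  step 9: ref 2 -> HIT, frames=[6,3,2,5] (faults so far: 6)
  step 10: ref 6 -> HIT, frames=[6,3,2,5] (faults so far: 6)
  step 11: ref 3 -> HIT, frames=[6,3,2,5] (faults so far: 6)
  step 12: ref 5 -> HIT, frames=[6,3,2,5] (faults so far: 6)
  step 13: ref 7 -> FAULT, evict 2, frames=[6,3,7,5] (faults so far: 7)
  LRU total faults: 7
--- Optimal ---
  step 0: ref 1 -> FAULT, frames=[1,-,-,-] (faults so far: 1)
  step 1: ref 1 -> HIT, frames=[1,-,-,-] (faults so far: 1)
  step 2: ref 6 -> FAULT, frames=[1,6,-,-] (faults so far: 2)
  step 3: ref 1 -> HIT, frames=[1,6,-,-] (faults so far: 2)
  step 4: ref 2 -> FAULT, frames=[1,6,2,-] (faults so far: 3)
  step 5: ref 5 -> FAULT, frames=[1,6,2,5] (faults so far: 4)
  step 6: ref 3 -> FAULT, evict 1, frames=[3,6,2,5] (faults so far: 5)
  step 7: ref 5 -> HIT, frames=[3,6,2,5] (faults so far: 5)
  step 8: ref 6 -> HIT, frames=[3,6,2,5] (faults so far: 5)
  step 9: ref 2 -> HIT, frames=[3,6,2,5] (faults so far: 5)
  step 10: ref 6 -> HIT, frames=[3,6,2,5] (faults so far: 5)
  step 11: ref 3 -> HIT, frames=[3,6,2,5] (faults so far: 5)
  step 12: ref 5 -> HIT, frames=[3,6,2,5] (faults so far: 5)
  step 13: ref 7 -> FAULT, evict 2, frames=[3,6,7,5] (faults so far: 6)
  Optimal total faults: 6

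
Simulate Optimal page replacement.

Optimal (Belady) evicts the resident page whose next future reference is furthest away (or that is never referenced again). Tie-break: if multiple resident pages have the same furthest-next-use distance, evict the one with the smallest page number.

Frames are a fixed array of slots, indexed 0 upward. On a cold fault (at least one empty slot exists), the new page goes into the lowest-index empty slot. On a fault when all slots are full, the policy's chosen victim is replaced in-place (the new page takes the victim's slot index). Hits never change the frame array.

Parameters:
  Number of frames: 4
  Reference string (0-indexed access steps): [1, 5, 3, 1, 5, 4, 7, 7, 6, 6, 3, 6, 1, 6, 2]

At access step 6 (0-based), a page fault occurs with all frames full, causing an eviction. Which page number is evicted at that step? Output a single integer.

Step 0: ref 1 -> FAULT, frames=[1,-,-,-]
Step 1: ref 5 -> FAULT, frames=[1,5,-,-]
Step 2: ref 3 -> FAULT, frames=[1,5,3,-]
Step 3: ref 1 -> HIT, frames=[1,5,3,-]
Step 4: ref 5 -> HIT, frames=[1,5,3,-]
Step 5: ref 4 -> FAULT, frames=[1,5,3,4]
Step 6: ref 7 -> FAULT, evict 4, frames=[1,5,3,7]
At step 6: evicted page 4

Answer: 4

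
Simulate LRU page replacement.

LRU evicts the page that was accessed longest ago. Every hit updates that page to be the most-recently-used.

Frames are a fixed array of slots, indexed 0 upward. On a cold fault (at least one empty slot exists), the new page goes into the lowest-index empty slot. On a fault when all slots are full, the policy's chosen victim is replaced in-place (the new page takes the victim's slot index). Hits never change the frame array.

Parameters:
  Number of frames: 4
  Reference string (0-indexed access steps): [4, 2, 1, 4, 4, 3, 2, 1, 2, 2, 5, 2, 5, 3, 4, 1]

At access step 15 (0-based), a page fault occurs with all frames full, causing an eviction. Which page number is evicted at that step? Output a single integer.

Answer: 2

Derivation:
Step 0: ref 4 -> FAULT, frames=[4,-,-,-]
Step 1: ref 2 -> FAULT, frames=[4,2,-,-]
Step 2: ref 1 -> FAULT, frames=[4,2,1,-]
Step 3: ref 4 -> HIT, frames=[4,2,1,-]
Step 4: ref 4 -> HIT, frames=[4,2,1,-]
Step 5: ref 3 -> FAULT, frames=[4,2,1,3]
Step 6: ref 2 -> HIT, frames=[4,2,1,3]
Step 7: ref 1 -> HIT, frames=[4,2,1,3]
Step 8: ref 2 -> HIT, frames=[4,2,1,3]
Step 9: ref 2 -> HIT, frames=[4,2,1,3]
Step 10: ref 5 -> FAULT, evict 4, frames=[5,2,1,3]
Step 11: ref 2 -> HIT, frames=[5,2,1,3]
Step 12: ref 5 -> HIT, frames=[5,2,1,3]
Step 13: ref 3 -> HIT, frames=[5,2,1,3]
Step 14: ref 4 -> FAULT, evict 1, frames=[5,2,4,3]
Step 15: ref 1 -> FAULT, evict 2, frames=[5,1,4,3]
At step 15: evicted page 2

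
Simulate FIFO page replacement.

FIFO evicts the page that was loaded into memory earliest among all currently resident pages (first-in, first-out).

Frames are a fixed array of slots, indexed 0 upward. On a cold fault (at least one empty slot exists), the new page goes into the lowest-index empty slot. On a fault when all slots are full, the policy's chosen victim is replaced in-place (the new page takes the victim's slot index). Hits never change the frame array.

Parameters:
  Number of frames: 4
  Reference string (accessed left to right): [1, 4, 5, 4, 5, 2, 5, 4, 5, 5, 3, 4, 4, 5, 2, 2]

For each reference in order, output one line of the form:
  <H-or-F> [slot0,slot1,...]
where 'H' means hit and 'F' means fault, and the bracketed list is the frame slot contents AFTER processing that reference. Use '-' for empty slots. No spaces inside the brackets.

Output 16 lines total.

F [1,-,-,-]
F [1,4,-,-]
F [1,4,5,-]
H [1,4,5,-]
H [1,4,5,-]
F [1,4,5,2]
H [1,4,5,2]
H [1,4,5,2]
H [1,4,5,2]
H [1,4,5,2]
F [3,4,5,2]
H [3,4,5,2]
H [3,4,5,2]
H [3,4,5,2]
H [3,4,5,2]
H [3,4,5,2]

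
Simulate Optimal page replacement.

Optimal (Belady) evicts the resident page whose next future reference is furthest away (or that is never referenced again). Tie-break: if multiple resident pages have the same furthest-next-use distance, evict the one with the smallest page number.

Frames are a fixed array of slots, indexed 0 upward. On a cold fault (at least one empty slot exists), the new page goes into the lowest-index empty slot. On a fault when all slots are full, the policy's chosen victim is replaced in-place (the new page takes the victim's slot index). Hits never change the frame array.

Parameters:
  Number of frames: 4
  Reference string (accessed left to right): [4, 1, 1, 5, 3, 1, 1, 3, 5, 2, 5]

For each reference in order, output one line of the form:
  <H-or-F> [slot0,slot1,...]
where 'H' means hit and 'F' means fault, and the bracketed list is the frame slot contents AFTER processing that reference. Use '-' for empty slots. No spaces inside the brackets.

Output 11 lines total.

F [4,-,-,-]
F [4,1,-,-]
H [4,1,-,-]
F [4,1,5,-]
F [4,1,5,3]
H [4,1,5,3]
H [4,1,5,3]
H [4,1,5,3]
H [4,1,5,3]
F [4,2,5,3]
H [4,2,5,3]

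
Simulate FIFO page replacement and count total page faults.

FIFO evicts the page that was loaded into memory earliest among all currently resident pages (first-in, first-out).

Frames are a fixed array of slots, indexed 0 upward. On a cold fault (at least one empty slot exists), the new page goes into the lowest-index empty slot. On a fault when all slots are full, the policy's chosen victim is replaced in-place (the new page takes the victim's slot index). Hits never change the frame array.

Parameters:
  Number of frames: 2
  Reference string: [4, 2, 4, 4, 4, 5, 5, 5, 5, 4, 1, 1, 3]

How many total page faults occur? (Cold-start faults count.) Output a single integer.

Answer: 6

Derivation:
Step 0: ref 4 → FAULT, frames=[4,-]
Step 1: ref 2 → FAULT, frames=[4,2]
Step 2: ref 4 → HIT, frames=[4,2]
Step 3: ref 4 → HIT, frames=[4,2]
Step 4: ref 4 → HIT, frames=[4,2]
Step 5: ref 5 → FAULT (evict 4), frames=[5,2]
Step 6: ref 5 → HIT, frames=[5,2]
Step 7: ref 5 → HIT, frames=[5,2]
Step 8: ref 5 → HIT, frames=[5,2]
Step 9: ref 4 → FAULT (evict 2), frames=[5,4]
Step 10: ref 1 → FAULT (evict 5), frames=[1,4]
Step 11: ref 1 → HIT, frames=[1,4]
Step 12: ref 3 → FAULT (evict 4), frames=[1,3]
Total faults: 6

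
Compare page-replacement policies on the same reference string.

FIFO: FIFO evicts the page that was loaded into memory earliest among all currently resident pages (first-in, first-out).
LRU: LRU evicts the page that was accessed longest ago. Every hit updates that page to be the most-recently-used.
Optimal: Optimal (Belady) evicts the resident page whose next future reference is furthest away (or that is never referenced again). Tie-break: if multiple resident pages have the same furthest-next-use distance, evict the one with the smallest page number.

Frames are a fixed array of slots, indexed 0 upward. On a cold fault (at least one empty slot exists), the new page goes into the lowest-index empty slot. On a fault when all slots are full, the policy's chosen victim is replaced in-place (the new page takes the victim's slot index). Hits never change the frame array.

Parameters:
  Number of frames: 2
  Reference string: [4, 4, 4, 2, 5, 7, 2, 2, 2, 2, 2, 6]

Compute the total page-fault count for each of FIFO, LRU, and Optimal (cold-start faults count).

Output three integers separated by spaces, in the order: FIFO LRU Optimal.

Answer: 6 6 5

Derivation:
--- FIFO ---
  step 0: ref 4 -> FAULT, frames=[4,-] (faults so far: 1)
  step 1: ref 4 -> HIT, frames=[4,-] (faults so far: 1)
  step 2: ref 4 -> HIT, frames=[4,-] (faults so far: 1)
  step 3: ref 2 -> FAULT, frames=[4,2] (faults so far: 2)
  step 4: ref 5 -> FAULT, evict 4, frames=[5,2] (faults so far: 3)
  step 5: ref 7 -> FAULT, evict 2, frames=[5,7] (faults so far: 4)
  step 6: ref 2 -> FAULT, evict 5, frames=[2,7] (faults so far: 5)
  step 7: ref 2 -> HIT, frames=[2,7] (faults so far: 5)
  step 8: ref 2 -> HIT, frames=[2,7] (faults so far: 5)
  step 9: ref 2 -> HIT, frames=[2,7] (faults so far: 5)
  step 10: ref 2 -> HIT, frames=[2,7] (faults so far: 5)
  step 11: ref 6 -> FAULT, evict 7, frames=[2,6] (faults so far: 6)
  FIFO total faults: 6
--- LRU ---
  step 0: ref 4 -> FAULT, frames=[4,-] (faults so far: 1)
  step 1: ref 4 -> HIT, frames=[4,-] (faults so far: 1)
  step 2: ref 4 -> HIT, frames=[4,-] (faults so far: 1)
  step 3: ref 2 -> FAULT, frames=[4,2] (faults so far: 2)
  step 4: ref 5 -> FAULT, evict 4, frames=[5,2] (faults so far: 3)
  step 5: ref 7 -> FAULT, evict 2, frames=[5,7] (faults so far: 4)
  step 6: ref 2 -> FAULT, evict 5, frames=[2,7] (faults so far: 5)
  step 7: ref 2 -> HIT, frames=[2,7] (faults so far: 5)
  step 8: ref 2 -> HIT, frames=[2,7] (faults so far: 5)
  step 9: ref 2 -> HIT, frames=[2,7] (faults so far: 5)
  step 10: ref 2 -> HIT, frames=[2,7] (faults so far: 5)
  step 11: ref 6 -> FAULT, evict 7, frames=[2,6] (faults so far: 6)
  LRU total faults: 6
--- Optimal ---
  step 0: ref 4 -> FAULT, frames=[4,-] (faults so far: 1)
  step 1: ref 4 -> HIT, frames=[4,-] (faults so far: 1)
  step 2: ref 4 -> HIT, frames=[4,-] (faults so far: 1)
  step 3: ref 2 -> FAULT, frames=[4,2] (faults so far: 2)
  step 4: ref 5 -> FAULT, evict 4, frames=[5,2] (faults so far: 3)
  step 5: ref 7 -> FAULT, evict 5, frames=[7,2] (faults so far: 4)
  step 6: ref 2 -> HIT, frames=[7,2] (faults so far: 4)
  step 7: ref 2 -> HIT, frames=[7,2] (faults so far: 4)
  step 8: ref 2 -> HIT, frames=[7,2] (faults so far: 4)
  step 9: ref 2 -> HIT, frames=[7,2] (faults so far: 4)
  step 10: ref 2 -> HIT, frames=[7,2] (faults so far: 4)
  step 11: ref 6 -> FAULT, evict 2, frames=[7,6] (faults so far: 5)
  Optimal total faults: 5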